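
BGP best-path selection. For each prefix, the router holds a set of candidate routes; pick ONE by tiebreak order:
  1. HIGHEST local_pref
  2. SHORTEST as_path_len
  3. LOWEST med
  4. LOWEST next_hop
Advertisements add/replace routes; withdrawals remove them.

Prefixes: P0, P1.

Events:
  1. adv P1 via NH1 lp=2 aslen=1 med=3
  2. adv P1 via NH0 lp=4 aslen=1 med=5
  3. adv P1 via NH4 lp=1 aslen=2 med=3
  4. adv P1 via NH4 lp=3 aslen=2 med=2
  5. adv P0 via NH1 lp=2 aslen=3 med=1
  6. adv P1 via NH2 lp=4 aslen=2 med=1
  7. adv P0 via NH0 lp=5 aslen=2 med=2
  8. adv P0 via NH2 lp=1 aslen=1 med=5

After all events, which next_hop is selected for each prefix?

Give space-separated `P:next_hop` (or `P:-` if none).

Answer: P0:NH0 P1:NH0

Derivation:
Op 1: best P0=- P1=NH1
Op 2: best P0=- P1=NH0
Op 3: best P0=- P1=NH0
Op 4: best P0=- P1=NH0
Op 5: best P0=NH1 P1=NH0
Op 6: best P0=NH1 P1=NH0
Op 7: best P0=NH0 P1=NH0
Op 8: best P0=NH0 P1=NH0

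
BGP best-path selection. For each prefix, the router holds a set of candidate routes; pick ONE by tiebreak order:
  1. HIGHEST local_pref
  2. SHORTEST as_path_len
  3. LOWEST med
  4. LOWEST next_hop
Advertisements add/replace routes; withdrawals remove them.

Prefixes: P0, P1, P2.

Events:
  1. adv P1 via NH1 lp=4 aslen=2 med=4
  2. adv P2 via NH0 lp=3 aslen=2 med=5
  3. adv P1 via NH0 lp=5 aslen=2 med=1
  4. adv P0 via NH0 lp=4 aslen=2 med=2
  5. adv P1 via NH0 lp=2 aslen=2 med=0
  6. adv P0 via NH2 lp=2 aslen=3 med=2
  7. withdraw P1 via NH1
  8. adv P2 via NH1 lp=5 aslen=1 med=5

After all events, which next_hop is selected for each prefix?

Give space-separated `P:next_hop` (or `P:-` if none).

Op 1: best P0=- P1=NH1 P2=-
Op 2: best P0=- P1=NH1 P2=NH0
Op 3: best P0=- P1=NH0 P2=NH0
Op 4: best P0=NH0 P1=NH0 P2=NH0
Op 5: best P0=NH0 P1=NH1 P2=NH0
Op 6: best P0=NH0 P1=NH1 P2=NH0
Op 7: best P0=NH0 P1=NH0 P2=NH0
Op 8: best P0=NH0 P1=NH0 P2=NH1

Answer: P0:NH0 P1:NH0 P2:NH1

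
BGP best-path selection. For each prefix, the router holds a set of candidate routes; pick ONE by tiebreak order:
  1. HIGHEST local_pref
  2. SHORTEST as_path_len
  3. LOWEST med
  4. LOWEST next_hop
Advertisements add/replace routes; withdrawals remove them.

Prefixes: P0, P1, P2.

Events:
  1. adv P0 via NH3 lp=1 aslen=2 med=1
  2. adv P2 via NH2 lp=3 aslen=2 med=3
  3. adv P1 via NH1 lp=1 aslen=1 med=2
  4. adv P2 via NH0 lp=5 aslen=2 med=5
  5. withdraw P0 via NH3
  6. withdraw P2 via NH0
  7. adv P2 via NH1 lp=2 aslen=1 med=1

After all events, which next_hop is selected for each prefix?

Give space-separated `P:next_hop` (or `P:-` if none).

Answer: P0:- P1:NH1 P2:NH2

Derivation:
Op 1: best P0=NH3 P1=- P2=-
Op 2: best P0=NH3 P1=- P2=NH2
Op 3: best P0=NH3 P1=NH1 P2=NH2
Op 4: best P0=NH3 P1=NH1 P2=NH0
Op 5: best P0=- P1=NH1 P2=NH0
Op 6: best P0=- P1=NH1 P2=NH2
Op 7: best P0=- P1=NH1 P2=NH2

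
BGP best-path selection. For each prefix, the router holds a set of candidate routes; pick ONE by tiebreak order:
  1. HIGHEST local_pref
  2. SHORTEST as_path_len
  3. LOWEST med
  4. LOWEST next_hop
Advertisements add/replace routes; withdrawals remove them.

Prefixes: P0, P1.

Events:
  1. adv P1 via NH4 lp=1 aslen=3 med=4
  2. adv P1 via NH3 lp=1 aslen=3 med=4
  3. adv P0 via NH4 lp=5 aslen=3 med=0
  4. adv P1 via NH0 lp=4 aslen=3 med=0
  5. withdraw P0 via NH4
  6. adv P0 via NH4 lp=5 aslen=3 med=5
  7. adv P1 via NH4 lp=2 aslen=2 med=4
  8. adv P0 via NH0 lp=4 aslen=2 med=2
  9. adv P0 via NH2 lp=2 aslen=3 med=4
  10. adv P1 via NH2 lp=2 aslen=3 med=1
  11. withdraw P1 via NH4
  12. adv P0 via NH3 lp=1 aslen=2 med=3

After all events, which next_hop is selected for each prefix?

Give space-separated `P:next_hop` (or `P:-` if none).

Op 1: best P0=- P1=NH4
Op 2: best P0=- P1=NH3
Op 3: best P0=NH4 P1=NH3
Op 4: best P0=NH4 P1=NH0
Op 5: best P0=- P1=NH0
Op 6: best P0=NH4 P1=NH0
Op 7: best P0=NH4 P1=NH0
Op 8: best P0=NH4 P1=NH0
Op 9: best P0=NH4 P1=NH0
Op 10: best P0=NH4 P1=NH0
Op 11: best P0=NH4 P1=NH0
Op 12: best P0=NH4 P1=NH0

Answer: P0:NH4 P1:NH0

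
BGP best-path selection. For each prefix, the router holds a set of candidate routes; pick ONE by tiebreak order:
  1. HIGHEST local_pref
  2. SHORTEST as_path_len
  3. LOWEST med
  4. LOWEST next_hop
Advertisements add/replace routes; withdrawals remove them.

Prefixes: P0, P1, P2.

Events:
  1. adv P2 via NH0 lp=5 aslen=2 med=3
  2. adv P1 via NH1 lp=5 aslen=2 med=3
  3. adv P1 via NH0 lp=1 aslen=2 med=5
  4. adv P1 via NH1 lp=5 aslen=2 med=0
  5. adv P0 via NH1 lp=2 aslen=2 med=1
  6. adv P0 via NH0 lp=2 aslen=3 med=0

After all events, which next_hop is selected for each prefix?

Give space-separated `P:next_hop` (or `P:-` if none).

Op 1: best P0=- P1=- P2=NH0
Op 2: best P0=- P1=NH1 P2=NH0
Op 3: best P0=- P1=NH1 P2=NH0
Op 4: best P0=- P1=NH1 P2=NH0
Op 5: best P0=NH1 P1=NH1 P2=NH0
Op 6: best P0=NH1 P1=NH1 P2=NH0

Answer: P0:NH1 P1:NH1 P2:NH0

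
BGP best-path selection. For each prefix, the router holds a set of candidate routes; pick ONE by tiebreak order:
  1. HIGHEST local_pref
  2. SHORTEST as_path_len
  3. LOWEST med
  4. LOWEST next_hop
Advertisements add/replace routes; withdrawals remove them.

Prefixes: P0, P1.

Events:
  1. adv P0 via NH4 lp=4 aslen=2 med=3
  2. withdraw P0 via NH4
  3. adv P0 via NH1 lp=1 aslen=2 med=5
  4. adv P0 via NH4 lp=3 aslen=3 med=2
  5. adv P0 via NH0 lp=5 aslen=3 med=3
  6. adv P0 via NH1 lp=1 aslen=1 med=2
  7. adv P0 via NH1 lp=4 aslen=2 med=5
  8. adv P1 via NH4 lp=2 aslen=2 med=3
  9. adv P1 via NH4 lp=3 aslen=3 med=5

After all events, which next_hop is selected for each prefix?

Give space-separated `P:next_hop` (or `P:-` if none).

Answer: P0:NH0 P1:NH4

Derivation:
Op 1: best P0=NH4 P1=-
Op 2: best P0=- P1=-
Op 3: best P0=NH1 P1=-
Op 4: best P0=NH4 P1=-
Op 5: best P0=NH0 P1=-
Op 6: best P0=NH0 P1=-
Op 7: best P0=NH0 P1=-
Op 8: best P0=NH0 P1=NH4
Op 9: best P0=NH0 P1=NH4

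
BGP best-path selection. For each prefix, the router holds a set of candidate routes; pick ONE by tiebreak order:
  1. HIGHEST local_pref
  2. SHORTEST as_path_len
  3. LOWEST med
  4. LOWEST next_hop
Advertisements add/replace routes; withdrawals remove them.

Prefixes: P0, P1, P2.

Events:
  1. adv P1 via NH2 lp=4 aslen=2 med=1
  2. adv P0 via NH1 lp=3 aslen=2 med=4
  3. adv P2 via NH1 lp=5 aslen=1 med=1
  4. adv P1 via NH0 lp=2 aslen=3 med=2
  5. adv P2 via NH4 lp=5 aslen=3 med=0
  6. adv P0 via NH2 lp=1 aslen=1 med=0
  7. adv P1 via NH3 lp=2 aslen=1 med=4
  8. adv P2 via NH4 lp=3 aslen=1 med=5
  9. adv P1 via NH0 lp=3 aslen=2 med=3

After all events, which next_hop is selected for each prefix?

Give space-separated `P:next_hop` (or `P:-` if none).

Op 1: best P0=- P1=NH2 P2=-
Op 2: best P0=NH1 P1=NH2 P2=-
Op 3: best P0=NH1 P1=NH2 P2=NH1
Op 4: best P0=NH1 P1=NH2 P2=NH1
Op 5: best P0=NH1 P1=NH2 P2=NH1
Op 6: best P0=NH1 P1=NH2 P2=NH1
Op 7: best P0=NH1 P1=NH2 P2=NH1
Op 8: best P0=NH1 P1=NH2 P2=NH1
Op 9: best P0=NH1 P1=NH2 P2=NH1

Answer: P0:NH1 P1:NH2 P2:NH1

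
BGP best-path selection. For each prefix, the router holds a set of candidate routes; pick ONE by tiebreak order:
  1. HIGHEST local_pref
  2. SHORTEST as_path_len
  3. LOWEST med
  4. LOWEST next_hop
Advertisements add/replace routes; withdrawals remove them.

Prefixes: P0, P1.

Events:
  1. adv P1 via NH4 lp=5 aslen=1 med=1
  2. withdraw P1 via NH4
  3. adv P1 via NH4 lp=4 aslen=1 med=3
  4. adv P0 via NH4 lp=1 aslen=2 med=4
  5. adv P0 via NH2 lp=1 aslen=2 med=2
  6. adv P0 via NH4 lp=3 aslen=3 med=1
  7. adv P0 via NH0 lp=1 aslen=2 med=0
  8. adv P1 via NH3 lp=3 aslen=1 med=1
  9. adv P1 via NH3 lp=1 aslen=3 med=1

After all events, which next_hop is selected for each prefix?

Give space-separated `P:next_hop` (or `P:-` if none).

Op 1: best P0=- P1=NH4
Op 2: best P0=- P1=-
Op 3: best P0=- P1=NH4
Op 4: best P0=NH4 P1=NH4
Op 5: best P0=NH2 P1=NH4
Op 6: best P0=NH4 P1=NH4
Op 7: best P0=NH4 P1=NH4
Op 8: best P0=NH4 P1=NH4
Op 9: best P0=NH4 P1=NH4

Answer: P0:NH4 P1:NH4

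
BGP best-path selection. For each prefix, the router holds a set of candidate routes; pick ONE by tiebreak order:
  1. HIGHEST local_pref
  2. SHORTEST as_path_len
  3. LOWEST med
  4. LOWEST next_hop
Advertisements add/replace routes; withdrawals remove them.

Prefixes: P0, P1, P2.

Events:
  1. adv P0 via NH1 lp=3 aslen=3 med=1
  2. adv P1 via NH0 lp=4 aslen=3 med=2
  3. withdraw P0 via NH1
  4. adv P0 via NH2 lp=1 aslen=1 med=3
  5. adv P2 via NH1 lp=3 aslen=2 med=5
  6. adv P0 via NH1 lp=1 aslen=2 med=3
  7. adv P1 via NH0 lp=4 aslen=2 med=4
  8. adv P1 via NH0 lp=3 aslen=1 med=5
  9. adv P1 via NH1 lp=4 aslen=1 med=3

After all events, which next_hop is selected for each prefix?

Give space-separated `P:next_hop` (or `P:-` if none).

Answer: P0:NH2 P1:NH1 P2:NH1

Derivation:
Op 1: best P0=NH1 P1=- P2=-
Op 2: best P0=NH1 P1=NH0 P2=-
Op 3: best P0=- P1=NH0 P2=-
Op 4: best P0=NH2 P1=NH0 P2=-
Op 5: best P0=NH2 P1=NH0 P2=NH1
Op 6: best P0=NH2 P1=NH0 P2=NH1
Op 7: best P0=NH2 P1=NH0 P2=NH1
Op 8: best P0=NH2 P1=NH0 P2=NH1
Op 9: best P0=NH2 P1=NH1 P2=NH1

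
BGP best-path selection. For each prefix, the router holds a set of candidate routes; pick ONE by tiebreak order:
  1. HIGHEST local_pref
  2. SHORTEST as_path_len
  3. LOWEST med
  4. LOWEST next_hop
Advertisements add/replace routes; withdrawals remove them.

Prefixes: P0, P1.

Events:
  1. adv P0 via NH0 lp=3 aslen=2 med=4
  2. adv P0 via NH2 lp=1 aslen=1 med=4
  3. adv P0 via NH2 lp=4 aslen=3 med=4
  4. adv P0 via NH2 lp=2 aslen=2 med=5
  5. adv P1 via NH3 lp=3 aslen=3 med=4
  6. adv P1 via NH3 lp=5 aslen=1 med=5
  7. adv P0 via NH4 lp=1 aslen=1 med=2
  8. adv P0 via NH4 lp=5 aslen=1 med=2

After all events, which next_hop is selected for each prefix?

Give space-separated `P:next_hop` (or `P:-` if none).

Answer: P0:NH4 P1:NH3

Derivation:
Op 1: best P0=NH0 P1=-
Op 2: best P0=NH0 P1=-
Op 3: best P0=NH2 P1=-
Op 4: best P0=NH0 P1=-
Op 5: best P0=NH0 P1=NH3
Op 6: best P0=NH0 P1=NH3
Op 7: best P0=NH0 P1=NH3
Op 8: best P0=NH4 P1=NH3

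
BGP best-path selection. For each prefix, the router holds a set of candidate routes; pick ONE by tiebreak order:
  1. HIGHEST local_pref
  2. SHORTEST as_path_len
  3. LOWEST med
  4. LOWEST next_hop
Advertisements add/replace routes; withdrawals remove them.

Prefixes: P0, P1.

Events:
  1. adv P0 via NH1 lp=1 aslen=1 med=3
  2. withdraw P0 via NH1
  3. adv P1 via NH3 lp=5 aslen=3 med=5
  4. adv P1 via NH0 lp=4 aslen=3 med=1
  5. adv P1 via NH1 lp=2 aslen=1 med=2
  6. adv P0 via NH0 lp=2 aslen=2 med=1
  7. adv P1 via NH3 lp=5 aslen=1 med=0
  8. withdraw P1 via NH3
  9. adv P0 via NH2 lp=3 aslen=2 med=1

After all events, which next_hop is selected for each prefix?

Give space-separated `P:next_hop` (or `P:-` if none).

Answer: P0:NH2 P1:NH0

Derivation:
Op 1: best P0=NH1 P1=-
Op 2: best P0=- P1=-
Op 3: best P0=- P1=NH3
Op 4: best P0=- P1=NH3
Op 5: best P0=- P1=NH3
Op 6: best P0=NH0 P1=NH3
Op 7: best P0=NH0 P1=NH3
Op 8: best P0=NH0 P1=NH0
Op 9: best P0=NH2 P1=NH0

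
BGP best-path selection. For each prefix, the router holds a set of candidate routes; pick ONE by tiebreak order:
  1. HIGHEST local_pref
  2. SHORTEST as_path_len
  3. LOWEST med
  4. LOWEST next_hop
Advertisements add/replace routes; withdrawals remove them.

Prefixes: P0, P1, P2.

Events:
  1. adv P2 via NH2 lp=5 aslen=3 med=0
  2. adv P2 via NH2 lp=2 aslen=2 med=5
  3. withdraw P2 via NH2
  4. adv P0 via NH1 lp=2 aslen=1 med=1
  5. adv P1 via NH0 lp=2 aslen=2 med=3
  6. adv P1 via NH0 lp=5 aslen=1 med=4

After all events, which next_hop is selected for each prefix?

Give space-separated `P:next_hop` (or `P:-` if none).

Answer: P0:NH1 P1:NH0 P2:-

Derivation:
Op 1: best P0=- P1=- P2=NH2
Op 2: best P0=- P1=- P2=NH2
Op 3: best P0=- P1=- P2=-
Op 4: best P0=NH1 P1=- P2=-
Op 5: best P0=NH1 P1=NH0 P2=-
Op 6: best P0=NH1 P1=NH0 P2=-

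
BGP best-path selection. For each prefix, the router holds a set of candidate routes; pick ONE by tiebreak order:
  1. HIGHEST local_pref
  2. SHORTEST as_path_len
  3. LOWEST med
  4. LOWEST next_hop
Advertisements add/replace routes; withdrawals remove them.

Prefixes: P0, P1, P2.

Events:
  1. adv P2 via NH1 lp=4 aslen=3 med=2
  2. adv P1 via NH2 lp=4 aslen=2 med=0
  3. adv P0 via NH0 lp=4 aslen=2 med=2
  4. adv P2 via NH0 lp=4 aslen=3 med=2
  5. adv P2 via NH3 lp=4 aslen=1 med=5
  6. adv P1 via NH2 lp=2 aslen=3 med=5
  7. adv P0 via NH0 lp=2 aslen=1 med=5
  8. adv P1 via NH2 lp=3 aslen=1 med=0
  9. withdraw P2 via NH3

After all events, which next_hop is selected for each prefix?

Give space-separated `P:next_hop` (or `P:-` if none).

Answer: P0:NH0 P1:NH2 P2:NH0

Derivation:
Op 1: best P0=- P1=- P2=NH1
Op 2: best P0=- P1=NH2 P2=NH1
Op 3: best P0=NH0 P1=NH2 P2=NH1
Op 4: best P0=NH0 P1=NH2 P2=NH0
Op 5: best P0=NH0 P1=NH2 P2=NH3
Op 6: best P0=NH0 P1=NH2 P2=NH3
Op 7: best P0=NH0 P1=NH2 P2=NH3
Op 8: best P0=NH0 P1=NH2 P2=NH3
Op 9: best P0=NH0 P1=NH2 P2=NH0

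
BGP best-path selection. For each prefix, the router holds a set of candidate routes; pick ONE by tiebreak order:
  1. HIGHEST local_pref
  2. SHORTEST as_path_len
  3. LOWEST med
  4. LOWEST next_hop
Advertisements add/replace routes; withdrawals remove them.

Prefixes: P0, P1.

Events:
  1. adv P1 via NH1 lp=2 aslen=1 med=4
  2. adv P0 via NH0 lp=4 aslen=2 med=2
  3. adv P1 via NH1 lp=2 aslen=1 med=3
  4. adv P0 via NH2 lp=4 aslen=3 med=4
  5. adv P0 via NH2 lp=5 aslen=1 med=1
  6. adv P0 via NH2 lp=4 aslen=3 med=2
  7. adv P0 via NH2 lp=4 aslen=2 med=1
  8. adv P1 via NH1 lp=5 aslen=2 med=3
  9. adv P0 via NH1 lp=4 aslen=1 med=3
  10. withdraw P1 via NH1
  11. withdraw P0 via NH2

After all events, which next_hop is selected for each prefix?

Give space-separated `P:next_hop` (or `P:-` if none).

Answer: P0:NH1 P1:-

Derivation:
Op 1: best P0=- P1=NH1
Op 2: best P0=NH0 P1=NH1
Op 3: best P0=NH0 P1=NH1
Op 4: best P0=NH0 P1=NH1
Op 5: best P0=NH2 P1=NH1
Op 6: best P0=NH0 P1=NH1
Op 7: best P0=NH2 P1=NH1
Op 8: best P0=NH2 P1=NH1
Op 9: best P0=NH1 P1=NH1
Op 10: best P0=NH1 P1=-
Op 11: best P0=NH1 P1=-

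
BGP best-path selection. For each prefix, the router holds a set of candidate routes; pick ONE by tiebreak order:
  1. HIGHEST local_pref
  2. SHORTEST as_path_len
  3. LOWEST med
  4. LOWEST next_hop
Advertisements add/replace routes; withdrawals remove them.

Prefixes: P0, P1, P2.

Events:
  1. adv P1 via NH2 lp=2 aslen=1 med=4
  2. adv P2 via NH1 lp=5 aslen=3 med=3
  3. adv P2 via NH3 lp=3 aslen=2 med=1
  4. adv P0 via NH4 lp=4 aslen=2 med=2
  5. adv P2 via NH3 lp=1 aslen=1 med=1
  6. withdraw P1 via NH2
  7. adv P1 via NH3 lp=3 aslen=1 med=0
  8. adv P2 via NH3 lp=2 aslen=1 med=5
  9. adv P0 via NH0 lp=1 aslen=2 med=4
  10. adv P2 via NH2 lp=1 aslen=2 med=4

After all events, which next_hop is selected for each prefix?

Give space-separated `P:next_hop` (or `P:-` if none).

Op 1: best P0=- P1=NH2 P2=-
Op 2: best P0=- P1=NH2 P2=NH1
Op 3: best P0=- P1=NH2 P2=NH1
Op 4: best P0=NH4 P1=NH2 P2=NH1
Op 5: best P0=NH4 P1=NH2 P2=NH1
Op 6: best P0=NH4 P1=- P2=NH1
Op 7: best P0=NH4 P1=NH3 P2=NH1
Op 8: best P0=NH4 P1=NH3 P2=NH1
Op 9: best P0=NH4 P1=NH3 P2=NH1
Op 10: best P0=NH4 P1=NH3 P2=NH1

Answer: P0:NH4 P1:NH3 P2:NH1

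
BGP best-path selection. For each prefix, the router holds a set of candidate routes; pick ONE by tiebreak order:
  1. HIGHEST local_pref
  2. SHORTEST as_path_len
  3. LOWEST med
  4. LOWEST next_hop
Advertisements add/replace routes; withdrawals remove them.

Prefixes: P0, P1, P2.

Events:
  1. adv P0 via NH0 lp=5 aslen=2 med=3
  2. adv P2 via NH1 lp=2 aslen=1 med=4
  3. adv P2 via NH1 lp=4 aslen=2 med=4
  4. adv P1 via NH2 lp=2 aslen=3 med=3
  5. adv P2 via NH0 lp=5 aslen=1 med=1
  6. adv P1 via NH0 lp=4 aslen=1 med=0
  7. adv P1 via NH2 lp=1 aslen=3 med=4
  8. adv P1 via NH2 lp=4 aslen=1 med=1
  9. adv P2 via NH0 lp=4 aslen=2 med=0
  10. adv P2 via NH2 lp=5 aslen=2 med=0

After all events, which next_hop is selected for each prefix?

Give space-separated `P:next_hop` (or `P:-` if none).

Answer: P0:NH0 P1:NH0 P2:NH2

Derivation:
Op 1: best P0=NH0 P1=- P2=-
Op 2: best P0=NH0 P1=- P2=NH1
Op 3: best P0=NH0 P1=- P2=NH1
Op 4: best P0=NH0 P1=NH2 P2=NH1
Op 5: best P0=NH0 P1=NH2 P2=NH0
Op 6: best P0=NH0 P1=NH0 P2=NH0
Op 7: best P0=NH0 P1=NH0 P2=NH0
Op 8: best P0=NH0 P1=NH0 P2=NH0
Op 9: best P0=NH0 P1=NH0 P2=NH0
Op 10: best P0=NH0 P1=NH0 P2=NH2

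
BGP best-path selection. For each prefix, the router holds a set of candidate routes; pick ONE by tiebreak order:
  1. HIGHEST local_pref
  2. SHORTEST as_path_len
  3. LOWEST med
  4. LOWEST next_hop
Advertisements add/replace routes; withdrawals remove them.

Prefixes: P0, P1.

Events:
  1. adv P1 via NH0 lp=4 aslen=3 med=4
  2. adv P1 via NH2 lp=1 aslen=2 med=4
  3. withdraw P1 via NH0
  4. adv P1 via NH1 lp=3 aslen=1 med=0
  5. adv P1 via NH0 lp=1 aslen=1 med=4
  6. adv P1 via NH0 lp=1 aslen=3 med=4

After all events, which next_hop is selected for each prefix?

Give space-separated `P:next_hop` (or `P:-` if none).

Op 1: best P0=- P1=NH0
Op 2: best P0=- P1=NH0
Op 3: best P0=- P1=NH2
Op 4: best P0=- P1=NH1
Op 5: best P0=- P1=NH1
Op 6: best P0=- P1=NH1

Answer: P0:- P1:NH1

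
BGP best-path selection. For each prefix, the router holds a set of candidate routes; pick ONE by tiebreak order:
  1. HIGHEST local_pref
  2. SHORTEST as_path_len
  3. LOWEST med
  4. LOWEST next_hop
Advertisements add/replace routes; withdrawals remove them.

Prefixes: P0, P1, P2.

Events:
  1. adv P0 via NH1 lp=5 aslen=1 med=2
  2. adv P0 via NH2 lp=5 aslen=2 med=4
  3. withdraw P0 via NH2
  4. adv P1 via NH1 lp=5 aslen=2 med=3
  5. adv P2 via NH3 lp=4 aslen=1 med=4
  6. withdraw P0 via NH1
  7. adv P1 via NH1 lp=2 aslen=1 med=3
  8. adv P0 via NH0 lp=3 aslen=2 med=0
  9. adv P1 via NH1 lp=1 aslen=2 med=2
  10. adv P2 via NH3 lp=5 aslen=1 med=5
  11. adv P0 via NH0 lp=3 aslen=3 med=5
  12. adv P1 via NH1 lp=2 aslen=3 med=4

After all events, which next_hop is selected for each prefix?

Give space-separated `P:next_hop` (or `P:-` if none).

Answer: P0:NH0 P1:NH1 P2:NH3

Derivation:
Op 1: best P0=NH1 P1=- P2=-
Op 2: best P0=NH1 P1=- P2=-
Op 3: best P0=NH1 P1=- P2=-
Op 4: best P0=NH1 P1=NH1 P2=-
Op 5: best P0=NH1 P1=NH1 P2=NH3
Op 6: best P0=- P1=NH1 P2=NH3
Op 7: best P0=- P1=NH1 P2=NH3
Op 8: best P0=NH0 P1=NH1 P2=NH3
Op 9: best P0=NH0 P1=NH1 P2=NH3
Op 10: best P0=NH0 P1=NH1 P2=NH3
Op 11: best P0=NH0 P1=NH1 P2=NH3
Op 12: best P0=NH0 P1=NH1 P2=NH3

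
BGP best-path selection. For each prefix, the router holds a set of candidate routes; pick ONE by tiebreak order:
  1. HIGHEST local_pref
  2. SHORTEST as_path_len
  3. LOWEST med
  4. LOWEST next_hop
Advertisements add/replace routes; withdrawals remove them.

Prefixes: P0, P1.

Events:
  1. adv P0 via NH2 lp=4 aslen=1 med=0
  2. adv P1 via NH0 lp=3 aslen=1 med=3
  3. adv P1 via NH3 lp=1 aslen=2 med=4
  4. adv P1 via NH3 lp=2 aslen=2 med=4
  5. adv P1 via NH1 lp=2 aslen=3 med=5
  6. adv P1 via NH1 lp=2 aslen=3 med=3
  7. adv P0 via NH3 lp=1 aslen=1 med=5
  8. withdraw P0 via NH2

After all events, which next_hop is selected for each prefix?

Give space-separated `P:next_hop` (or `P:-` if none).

Op 1: best P0=NH2 P1=-
Op 2: best P0=NH2 P1=NH0
Op 3: best P0=NH2 P1=NH0
Op 4: best P0=NH2 P1=NH0
Op 5: best P0=NH2 P1=NH0
Op 6: best P0=NH2 P1=NH0
Op 7: best P0=NH2 P1=NH0
Op 8: best P0=NH3 P1=NH0

Answer: P0:NH3 P1:NH0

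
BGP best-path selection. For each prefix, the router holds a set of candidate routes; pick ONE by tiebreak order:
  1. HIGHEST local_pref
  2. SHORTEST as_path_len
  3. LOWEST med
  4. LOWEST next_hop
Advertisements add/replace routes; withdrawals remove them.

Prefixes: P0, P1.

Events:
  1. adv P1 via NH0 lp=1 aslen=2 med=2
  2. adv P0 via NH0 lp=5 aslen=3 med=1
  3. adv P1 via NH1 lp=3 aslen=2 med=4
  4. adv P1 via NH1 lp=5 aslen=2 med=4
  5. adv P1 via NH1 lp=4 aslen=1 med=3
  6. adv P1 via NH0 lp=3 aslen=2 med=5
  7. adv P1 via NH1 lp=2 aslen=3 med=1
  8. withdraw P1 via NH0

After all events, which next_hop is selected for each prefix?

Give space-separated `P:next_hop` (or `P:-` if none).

Op 1: best P0=- P1=NH0
Op 2: best P0=NH0 P1=NH0
Op 3: best P0=NH0 P1=NH1
Op 4: best P0=NH0 P1=NH1
Op 5: best P0=NH0 P1=NH1
Op 6: best P0=NH0 P1=NH1
Op 7: best P0=NH0 P1=NH0
Op 8: best P0=NH0 P1=NH1

Answer: P0:NH0 P1:NH1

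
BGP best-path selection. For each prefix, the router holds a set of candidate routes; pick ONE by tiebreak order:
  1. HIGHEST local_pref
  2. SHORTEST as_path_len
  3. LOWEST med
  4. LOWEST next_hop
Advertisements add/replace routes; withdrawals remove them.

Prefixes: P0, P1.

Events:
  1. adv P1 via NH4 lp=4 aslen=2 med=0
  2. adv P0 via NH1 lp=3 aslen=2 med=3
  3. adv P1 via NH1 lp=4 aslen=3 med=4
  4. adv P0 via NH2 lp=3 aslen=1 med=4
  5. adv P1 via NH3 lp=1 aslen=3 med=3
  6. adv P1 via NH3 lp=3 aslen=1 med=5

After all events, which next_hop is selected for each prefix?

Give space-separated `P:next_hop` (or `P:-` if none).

Op 1: best P0=- P1=NH4
Op 2: best P0=NH1 P1=NH4
Op 3: best P0=NH1 P1=NH4
Op 4: best P0=NH2 P1=NH4
Op 5: best P0=NH2 P1=NH4
Op 6: best P0=NH2 P1=NH4

Answer: P0:NH2 P1:NH4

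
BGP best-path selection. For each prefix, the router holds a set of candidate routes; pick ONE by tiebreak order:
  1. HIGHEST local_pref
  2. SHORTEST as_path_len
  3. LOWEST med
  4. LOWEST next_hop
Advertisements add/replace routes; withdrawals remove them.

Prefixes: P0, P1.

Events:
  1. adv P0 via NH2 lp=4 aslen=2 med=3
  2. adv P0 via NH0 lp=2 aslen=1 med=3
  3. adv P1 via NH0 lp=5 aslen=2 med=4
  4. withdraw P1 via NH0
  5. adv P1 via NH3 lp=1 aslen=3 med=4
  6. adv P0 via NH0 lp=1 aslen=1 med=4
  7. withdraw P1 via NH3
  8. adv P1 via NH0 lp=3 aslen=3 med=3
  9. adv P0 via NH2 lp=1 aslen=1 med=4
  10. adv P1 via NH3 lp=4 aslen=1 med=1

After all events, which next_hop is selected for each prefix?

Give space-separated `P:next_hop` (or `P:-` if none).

Answer: P0:NH0 P1:NH3

Derivation:
Op 1: best P0=NH2 P1=-
Op 2: best P0=NH2 P1=-
Op 3: best P0=NH2 P1=NH0
Op 4: best P0=NH2 P1=-
Op 5: best P0=NH2 P1=NH3
Op 6: best P0=NH2 P1=NH3
Op 7: best P0=NH2 P1=-
Op 8: best P0=NH2 P1=NH0
Op 9: best P0=NH0 P1=NH0
Op 10: best P0=NH0 P1=NH3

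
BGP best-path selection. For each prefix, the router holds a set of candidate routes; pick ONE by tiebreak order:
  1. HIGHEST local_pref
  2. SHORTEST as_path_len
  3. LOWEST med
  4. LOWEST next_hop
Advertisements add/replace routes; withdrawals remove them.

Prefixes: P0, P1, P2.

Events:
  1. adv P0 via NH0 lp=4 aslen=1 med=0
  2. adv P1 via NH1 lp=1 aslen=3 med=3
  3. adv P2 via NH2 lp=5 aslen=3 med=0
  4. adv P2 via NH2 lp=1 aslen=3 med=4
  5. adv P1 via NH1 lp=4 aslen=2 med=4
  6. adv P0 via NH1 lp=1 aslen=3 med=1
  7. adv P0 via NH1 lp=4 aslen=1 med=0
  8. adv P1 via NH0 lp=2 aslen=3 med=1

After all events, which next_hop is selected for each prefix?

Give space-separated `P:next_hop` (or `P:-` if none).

Answer: P0:NH0 P1:NH1 P2:NH2

Derivation:
Op 1: best P0=NH0 P1=- P2=-
Op 2: best P0=NH0 P1=NH1 P2=-
Op 3: best P0=NH0 P1=NH1 P2=NH2
Op 4: best P0=NH0 P1=NH1 P2=NH2
Op 5: best P0=NH0 P1=NH1 P2=NH2
Op 6: best P0=NH0 P1=NH1 P2=NH2
Op 7: best P0=NH0 P1=NH1 P2=NH2
Op 8: best P0=NH0 P1=NH1 P2=NH2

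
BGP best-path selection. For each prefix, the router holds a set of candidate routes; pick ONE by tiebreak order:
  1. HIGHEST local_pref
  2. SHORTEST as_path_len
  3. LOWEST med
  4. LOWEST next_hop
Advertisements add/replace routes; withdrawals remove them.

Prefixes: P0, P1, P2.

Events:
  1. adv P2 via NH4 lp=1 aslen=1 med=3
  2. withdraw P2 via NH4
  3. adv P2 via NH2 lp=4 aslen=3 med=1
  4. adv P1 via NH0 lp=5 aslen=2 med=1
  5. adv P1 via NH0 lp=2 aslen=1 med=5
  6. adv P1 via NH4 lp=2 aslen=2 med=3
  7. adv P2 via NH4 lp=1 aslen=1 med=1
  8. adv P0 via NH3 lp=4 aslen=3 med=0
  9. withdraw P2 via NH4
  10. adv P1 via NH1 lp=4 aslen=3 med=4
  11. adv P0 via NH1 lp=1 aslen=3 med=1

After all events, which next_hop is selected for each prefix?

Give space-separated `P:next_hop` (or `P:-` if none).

Answer: P0:NH3 P1:NH1 P2:NH2

Derivation:
Op 1: best P0=- P1=- P2=NH4
Op 2: best P0=- P1=- P2=-
Op 3: best P0=- P1=- P2=NH2
Op 4: best P0=- P1=NH0 P2=NH2
Op 5: best P0=- P1=NH0 P2=NH2
Op 6: best P0=- P1=NH0 P2=NH2
Op 7: best P0=- P1=NH0 P2=NH2
Op 8: best P0=NH3 P1=NH0 P2=NH2
Op 9: best P0=NH3 P1=NH0 P2=NH2
Op 10: best P0=NH3 P1=NH1 P2=NH2
Op 11: best P0=NH3 P1=NH1 P2=NH2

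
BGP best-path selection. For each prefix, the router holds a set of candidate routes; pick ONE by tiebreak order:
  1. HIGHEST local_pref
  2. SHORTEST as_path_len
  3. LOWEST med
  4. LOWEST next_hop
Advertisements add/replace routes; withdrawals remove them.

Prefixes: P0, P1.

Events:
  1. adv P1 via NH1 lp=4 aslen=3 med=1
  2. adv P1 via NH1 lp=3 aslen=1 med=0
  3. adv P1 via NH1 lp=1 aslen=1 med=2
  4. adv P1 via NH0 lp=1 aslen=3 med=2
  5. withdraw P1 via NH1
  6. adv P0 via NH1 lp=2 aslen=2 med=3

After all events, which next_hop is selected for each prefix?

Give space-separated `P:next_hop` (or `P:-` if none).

Answer: P0:NH1 P1:NH0

Derivation:
Op 1: best P0=- P1=NH1
Op 2: best P0=- P1=NH1
Op 3: best P0=- P1=NH1
Op 4: best P0=- P1=NH1
Op 5: best P0=- P1=NH0
Op 6: best P0=NH1 P1=NH0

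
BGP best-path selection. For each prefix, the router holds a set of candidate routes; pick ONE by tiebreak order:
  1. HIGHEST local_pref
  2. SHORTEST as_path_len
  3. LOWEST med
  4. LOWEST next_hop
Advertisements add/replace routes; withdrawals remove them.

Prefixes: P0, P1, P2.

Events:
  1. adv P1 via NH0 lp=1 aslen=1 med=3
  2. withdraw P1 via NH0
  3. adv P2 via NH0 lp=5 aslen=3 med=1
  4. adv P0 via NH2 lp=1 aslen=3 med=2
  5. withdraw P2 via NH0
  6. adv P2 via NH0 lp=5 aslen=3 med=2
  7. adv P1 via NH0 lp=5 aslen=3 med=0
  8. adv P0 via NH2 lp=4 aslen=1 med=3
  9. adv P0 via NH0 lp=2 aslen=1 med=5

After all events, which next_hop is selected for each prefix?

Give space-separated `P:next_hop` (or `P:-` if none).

Op 1: best P0=- P1=NH0 P2=-
Op 2: best P0=- P1=- P2=-
Op 3: best P0=- P1=- P2=NH0
Op 4: best P0=NH2 P1=- P2=NH0
Op 5: best P0=NH2 P1=- P2=-
Op 6: best P0=NH2 P1=- P2=NH0
Op 7: best P0=NH2 P1=NH0 P2=NH0
Op 8: best P0=NH2 P1=NH0 P2=NH0
Op 9: best P0=NH2 P1=NH0 P2=NH0

Answer: P0:NH2 P1:NH0 P2:NH0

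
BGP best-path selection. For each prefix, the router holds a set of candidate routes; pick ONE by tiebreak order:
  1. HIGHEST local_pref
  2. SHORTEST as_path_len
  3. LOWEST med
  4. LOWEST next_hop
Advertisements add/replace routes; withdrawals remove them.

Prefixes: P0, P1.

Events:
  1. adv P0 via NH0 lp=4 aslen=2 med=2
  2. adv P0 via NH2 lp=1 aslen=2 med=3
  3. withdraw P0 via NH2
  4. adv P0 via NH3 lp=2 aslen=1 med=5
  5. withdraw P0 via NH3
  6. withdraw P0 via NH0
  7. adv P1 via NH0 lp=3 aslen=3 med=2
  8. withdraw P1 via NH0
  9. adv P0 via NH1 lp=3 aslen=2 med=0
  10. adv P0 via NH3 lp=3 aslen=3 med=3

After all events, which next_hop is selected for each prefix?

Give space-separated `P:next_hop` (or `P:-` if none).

Op 1: best P0=NH0 P1=-
Op 2: best P0=NH0 P1=-
Op 3: best P0=NH0 P1=-
Op 4: best P0=NH0 P1=-
Op 5: best P0=NH0 P1=-
Op 6: best P0=- P1=-
Op 7: best P0=- P1=NH0
Op 8: best P0=- P1=-
Op 9: best P0=NH1 P1=-
Op 10: best P0=NH1 P1=-

Answer: P0:NH1 P1:-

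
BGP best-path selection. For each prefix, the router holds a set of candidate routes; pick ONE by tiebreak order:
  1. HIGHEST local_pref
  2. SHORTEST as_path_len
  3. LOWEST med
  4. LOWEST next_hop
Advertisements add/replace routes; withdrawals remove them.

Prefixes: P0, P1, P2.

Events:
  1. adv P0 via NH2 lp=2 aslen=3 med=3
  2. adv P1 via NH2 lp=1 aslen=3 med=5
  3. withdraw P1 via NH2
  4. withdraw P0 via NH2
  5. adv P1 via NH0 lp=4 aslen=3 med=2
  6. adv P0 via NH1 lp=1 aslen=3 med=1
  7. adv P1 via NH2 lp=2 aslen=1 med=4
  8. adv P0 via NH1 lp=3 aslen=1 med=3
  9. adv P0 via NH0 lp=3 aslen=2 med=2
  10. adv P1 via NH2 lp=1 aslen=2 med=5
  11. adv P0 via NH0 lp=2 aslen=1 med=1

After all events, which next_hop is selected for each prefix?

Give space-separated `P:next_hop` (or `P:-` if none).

Op 1: best P0=NH2 P1=- P2=-
Op 2: best P0=NH2 P1=NH2 P2=-
Op 3: best P0=NH2 P1=- P2=-
Op 4: best P0=- P1=- P2=-
Op 5: best P0=- P1=NH0 P2=-
Op 6: best P0=NH1 P1=NH0 P2=-
Op 7: best P0=NH1 P1=NH0 P2=-
Op 8: best P0=NH1 P1=NH0 P2=-
Op 9: best P0=NH1 P1=NH0 P2=-
Op 10: best P0=NH1 P1=NH0 P2=-
Op 11: best P0=NH1 P1=NH0 P2=-

Answer: P0:NH1 P1:NH0 P2:-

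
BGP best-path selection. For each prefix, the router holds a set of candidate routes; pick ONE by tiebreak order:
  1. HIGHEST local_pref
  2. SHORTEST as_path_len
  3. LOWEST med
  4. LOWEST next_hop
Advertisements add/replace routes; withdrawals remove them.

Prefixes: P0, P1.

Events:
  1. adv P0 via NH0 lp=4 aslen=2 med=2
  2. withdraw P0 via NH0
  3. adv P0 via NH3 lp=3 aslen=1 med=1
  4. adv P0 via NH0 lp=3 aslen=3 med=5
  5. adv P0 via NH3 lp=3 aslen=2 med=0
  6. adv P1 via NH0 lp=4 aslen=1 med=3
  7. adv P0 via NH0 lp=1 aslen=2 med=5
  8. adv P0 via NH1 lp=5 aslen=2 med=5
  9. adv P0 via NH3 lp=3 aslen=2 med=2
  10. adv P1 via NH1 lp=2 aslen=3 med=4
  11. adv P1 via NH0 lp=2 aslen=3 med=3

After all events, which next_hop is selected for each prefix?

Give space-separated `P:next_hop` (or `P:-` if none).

Answer: P0:NH1 P1:NH0

Derivation:
Op 1: best P0=NH0 P1=-
Op 2: best P0=- P1=-
Op 3: best P0=NH3 P1=-
Op 4: best P0=NH3 P1=-
Op 5: best P0=NH3 P1=-
Op 6: best P0=NH3 P1=NH0
Op 7: best P0=NH3 P1=NH0
Op 8: best P0=NH1 P1=NH0
Op 9: best P0=NH1 P1=NH0
Op 10: best P0=NH1 P1=NH0
Op 11: best P0=NH1 P1=NH0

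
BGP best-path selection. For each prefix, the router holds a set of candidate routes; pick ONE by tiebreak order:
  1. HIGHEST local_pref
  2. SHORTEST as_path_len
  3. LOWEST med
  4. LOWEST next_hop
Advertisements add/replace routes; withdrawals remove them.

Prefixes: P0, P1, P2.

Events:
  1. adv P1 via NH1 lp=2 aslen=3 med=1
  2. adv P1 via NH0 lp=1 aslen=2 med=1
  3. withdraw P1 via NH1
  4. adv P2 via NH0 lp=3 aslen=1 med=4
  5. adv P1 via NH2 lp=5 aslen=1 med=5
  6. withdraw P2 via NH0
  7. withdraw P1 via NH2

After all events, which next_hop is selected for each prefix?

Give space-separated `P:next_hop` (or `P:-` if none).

Answer: P0:- P1:NH0 P2:-

Derivation:
Op 1: best P0=- P1=NH1 P2=-
Op 2: best P0=- P1=NH1 P2=-
Op 3: best P0=- P1=NH0 P2=-
Op 4: best P0=- P1=NH0 P2=NH0
Op 5: best P0=- P1=NH2 P2=NH0
Op 6: best P0=- P1=NH2 P2=-
Op 7: best P0=- P1=NH0 P2=-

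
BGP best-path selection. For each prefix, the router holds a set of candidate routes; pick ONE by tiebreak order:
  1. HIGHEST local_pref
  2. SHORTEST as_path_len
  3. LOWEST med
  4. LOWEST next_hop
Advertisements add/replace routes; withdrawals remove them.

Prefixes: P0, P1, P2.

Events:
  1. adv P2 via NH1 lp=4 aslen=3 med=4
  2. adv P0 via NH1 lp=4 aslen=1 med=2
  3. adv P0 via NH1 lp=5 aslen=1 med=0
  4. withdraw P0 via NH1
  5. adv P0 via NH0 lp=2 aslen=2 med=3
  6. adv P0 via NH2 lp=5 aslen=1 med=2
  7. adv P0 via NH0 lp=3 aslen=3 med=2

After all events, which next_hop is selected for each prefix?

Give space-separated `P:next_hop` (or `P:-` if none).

Op 1: best P0=- P1=- P2=NH1
Op 2: best P0=NH1 P1=- P2=NH1
Op 3: best P0=NH1 P1=- P2=NH1
Op 4: best P0=- P1=- P2=NH1
Op 5: best P0=NH0 P1=- P2=NH1
Op 6: best P0=NH2 P1=- P2=NH1
Op 7: best P0=NH2 P1=- P2=NH1

Answer: P0:NH2 P1:- P2:NH1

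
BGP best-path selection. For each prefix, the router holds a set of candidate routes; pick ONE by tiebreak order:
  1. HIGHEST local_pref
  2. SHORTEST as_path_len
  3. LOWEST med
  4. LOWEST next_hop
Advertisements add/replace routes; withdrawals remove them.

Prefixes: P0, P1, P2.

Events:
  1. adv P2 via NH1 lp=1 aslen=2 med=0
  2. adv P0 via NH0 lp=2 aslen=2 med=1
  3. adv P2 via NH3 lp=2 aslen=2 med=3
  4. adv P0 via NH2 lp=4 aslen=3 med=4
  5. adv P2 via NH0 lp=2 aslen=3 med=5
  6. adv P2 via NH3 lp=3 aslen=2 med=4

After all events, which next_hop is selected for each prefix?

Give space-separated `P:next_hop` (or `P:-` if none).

Answer: P0:NH2 P1:- P2:NH3

Derivation:
Op 1: best P0=- P1=- P2=NH1
Op 2: best P0=NH0 P1=- P2=NH1
Op 3: best P0=NH0 P1=- P2=NH3
Op 4: best P0=NH2 P1=- P2=NH3
Op 5: best P0=NH2 P1=- P2=NH3
Op 6: best P0=NH2 P1=- P2=NH3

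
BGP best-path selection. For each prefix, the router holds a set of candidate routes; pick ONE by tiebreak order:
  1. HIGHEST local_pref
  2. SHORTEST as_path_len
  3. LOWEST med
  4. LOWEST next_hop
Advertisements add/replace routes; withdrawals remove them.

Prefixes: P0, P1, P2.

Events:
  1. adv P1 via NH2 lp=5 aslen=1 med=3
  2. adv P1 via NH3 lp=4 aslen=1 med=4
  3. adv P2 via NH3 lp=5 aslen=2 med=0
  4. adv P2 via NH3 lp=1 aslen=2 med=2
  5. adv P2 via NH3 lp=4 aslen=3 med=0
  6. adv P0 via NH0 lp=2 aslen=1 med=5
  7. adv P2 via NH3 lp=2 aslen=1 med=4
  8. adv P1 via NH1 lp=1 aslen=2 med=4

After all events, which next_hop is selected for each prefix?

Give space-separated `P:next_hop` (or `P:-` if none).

Answer: P0:NH0 P1:NH2 P2:NH3

Derivation:
Op 1: best P0=- P1=NH2 P2=-
Op 2: best P0=- P1=NH2 P2=-
Op 3: best P0=- P1=NH2 P2=NH3
Op 4: best P0=- P1=NH2 P2=NH3
Op 5: best P0=- P1=NH2 P2=NH3
Op 6: best P0=NH0 P1=NH2 P2=NH3
Op 7: best P0=NH0 P1=NH2 P2=NH3
Op 8: best P0=NH0 P1=NH2 P2=NH3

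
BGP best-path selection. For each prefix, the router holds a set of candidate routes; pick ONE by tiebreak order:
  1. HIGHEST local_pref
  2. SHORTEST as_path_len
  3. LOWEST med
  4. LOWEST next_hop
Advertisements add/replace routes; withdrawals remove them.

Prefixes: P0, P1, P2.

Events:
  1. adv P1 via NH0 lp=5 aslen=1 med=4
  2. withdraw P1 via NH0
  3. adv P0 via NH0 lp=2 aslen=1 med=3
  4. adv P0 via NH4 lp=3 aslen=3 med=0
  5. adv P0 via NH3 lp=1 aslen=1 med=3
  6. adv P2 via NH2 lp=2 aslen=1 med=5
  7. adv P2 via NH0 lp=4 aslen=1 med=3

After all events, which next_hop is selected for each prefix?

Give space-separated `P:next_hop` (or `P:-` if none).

Op 1: best P0=- P1=NH0 P2=-
Op 2: best P0=- P1=- P2=-
Op 3: best P0=NH0 P1=- P2=-
Op 4: best P0=NH4 P1=- P2=-
Op 5: best P0=NH4 P1=- P2=-
Op 6: best P0=NH4 P1=- P2=NH2
Op 7: best P0=NH4 P1=- P2=NH0

Answer: P0:NH4 P1:- P2:NH0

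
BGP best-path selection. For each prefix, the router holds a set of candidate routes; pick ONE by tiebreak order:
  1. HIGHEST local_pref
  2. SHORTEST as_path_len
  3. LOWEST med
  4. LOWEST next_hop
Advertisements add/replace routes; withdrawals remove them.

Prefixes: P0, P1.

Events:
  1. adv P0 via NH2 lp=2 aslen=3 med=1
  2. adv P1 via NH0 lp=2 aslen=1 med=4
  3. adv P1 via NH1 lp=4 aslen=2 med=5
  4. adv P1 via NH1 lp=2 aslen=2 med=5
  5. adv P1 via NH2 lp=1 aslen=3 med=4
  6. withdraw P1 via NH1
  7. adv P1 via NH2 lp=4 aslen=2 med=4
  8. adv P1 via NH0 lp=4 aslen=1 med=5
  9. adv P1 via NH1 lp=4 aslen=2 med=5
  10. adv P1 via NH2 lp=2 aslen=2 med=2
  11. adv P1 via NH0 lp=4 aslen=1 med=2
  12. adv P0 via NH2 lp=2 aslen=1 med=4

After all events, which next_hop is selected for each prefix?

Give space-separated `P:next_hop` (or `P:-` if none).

Op 1: best P0=NH2 P1=-
Op 2: best P0=NH2 P1=NH0
Op 3: best P0=NH2 P1=NH1
Op 4: best P0=NH2 P1=NH0
Op 5: best P0=NH2 P1=NH0
Op 6: best P0=NH2 P1=NH0
Op 7: best P0=NH2 P1=NH2
Op 8: best P0=NH2 P1=NH0
Op 9: best P0=NH2 P1=NH0
Op 10: best P0=NH2 P1=NH0
Op 11: best P0=NH2 P1=NH0
Op 12: best P0=NH2 P1=NH0

Answer: P0:NH2 P1:NH0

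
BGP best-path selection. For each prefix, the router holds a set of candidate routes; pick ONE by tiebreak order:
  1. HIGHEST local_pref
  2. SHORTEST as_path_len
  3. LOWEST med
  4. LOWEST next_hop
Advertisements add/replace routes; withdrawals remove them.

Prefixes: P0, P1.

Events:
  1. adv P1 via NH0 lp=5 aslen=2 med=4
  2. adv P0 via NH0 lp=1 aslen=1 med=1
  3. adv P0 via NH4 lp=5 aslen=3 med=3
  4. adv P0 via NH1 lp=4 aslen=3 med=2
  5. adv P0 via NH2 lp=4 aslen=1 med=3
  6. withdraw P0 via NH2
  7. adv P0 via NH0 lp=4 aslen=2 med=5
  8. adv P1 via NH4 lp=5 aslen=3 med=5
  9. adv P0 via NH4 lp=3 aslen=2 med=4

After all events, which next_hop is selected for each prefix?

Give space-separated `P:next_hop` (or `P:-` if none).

Answer: P0:NH0 P1:NH0

Derivation:
Op 1: best P0=- P1=NH0
Op 2: best P0=NH0 P1=NH0
Op 3: best P0=NH4 P1=NH0
Op 4: best P0=NH4 P1=NH0
Op 5: best P0=NH4 P1=NH0
Op 6: best P0=NH4 P1=NH0
Op 7: best P0=NH4 P1=NH0
Op 8: best P0=NH4 P1=NH0
Op 9: best P0=NH0 P1=NH0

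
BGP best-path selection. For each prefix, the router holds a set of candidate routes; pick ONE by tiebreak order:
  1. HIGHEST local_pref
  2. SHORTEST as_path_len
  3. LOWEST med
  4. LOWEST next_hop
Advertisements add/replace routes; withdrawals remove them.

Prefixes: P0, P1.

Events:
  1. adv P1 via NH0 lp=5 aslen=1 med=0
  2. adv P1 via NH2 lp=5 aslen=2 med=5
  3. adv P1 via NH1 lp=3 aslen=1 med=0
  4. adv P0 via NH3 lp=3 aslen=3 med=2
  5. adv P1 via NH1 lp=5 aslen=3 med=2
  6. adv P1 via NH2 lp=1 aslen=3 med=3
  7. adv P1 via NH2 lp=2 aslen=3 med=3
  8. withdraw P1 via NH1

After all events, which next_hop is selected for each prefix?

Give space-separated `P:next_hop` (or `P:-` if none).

Op 1: best P0=- P1=NH0
Op 2: best P0=- P1=NH0
Op 3: best P0=- P1=NH0
Op 4: best P0=NH3 P1=NH0
Op 5: best P0=NH3 P1=NH0
Op 6: best P0=NH3 P1=NH0
Op 7: best P0=NH3 P1=NH0
Op 8: best P0=NH3 P1=NH0

Answer: P0:NH3 P1:NH0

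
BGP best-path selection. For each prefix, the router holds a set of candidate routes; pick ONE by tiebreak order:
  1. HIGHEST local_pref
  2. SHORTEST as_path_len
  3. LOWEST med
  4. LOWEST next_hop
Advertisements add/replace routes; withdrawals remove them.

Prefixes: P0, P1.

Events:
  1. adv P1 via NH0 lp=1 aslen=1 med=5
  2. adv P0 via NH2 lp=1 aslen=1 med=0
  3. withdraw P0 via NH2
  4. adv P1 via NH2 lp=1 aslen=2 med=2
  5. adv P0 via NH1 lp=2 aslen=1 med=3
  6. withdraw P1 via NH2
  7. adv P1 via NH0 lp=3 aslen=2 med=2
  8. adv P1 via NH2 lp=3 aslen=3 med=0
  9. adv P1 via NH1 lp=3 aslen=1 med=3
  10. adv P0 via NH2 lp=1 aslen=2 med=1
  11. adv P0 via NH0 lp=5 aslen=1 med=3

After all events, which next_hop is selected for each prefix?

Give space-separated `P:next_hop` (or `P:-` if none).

Op 1: best P0=- P1=NH0
Op 2: best P0=NH2 P1=NH0
Op 3: best P0=- P1=NH0
Op 4: best P0=- P1=NH0
Op 5: best P0=NH1 P1=NH0
Op 6: best P0=NH1 P1=NH0
Op 7: best P0=NH1 P1=NH0
Op 8: best P0=NH1 P1=NH0
Op 9: best P0=NH1 P1=NH1
Op 10: best P0=NH1 P1=NH1
Op 11: best P0=NH0 P1=NH1

Answer: P0:NH0 P1:NH1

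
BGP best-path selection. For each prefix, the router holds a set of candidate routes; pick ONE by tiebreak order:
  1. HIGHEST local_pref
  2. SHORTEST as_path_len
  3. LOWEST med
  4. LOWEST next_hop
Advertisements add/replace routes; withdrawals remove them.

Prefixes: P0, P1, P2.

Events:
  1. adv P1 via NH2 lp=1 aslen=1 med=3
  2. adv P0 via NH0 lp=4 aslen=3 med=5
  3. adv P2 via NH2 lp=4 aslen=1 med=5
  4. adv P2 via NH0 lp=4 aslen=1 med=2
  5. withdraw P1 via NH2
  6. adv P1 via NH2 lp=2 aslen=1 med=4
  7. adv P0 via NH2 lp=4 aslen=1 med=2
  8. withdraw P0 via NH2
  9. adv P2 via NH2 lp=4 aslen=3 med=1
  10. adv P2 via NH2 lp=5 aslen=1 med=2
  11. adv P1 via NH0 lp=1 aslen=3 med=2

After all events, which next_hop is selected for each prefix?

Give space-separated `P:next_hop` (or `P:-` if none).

Op 1: best P0=- P1=NH2 P2=-
Op 2: best P0=NH0 P1=NH2 P2=-
Op 3: best P0=NH0 P1=NH2 P2=NH2
Op 4: best P0=NH0 P1=NH2 P2=NH0
Op 5: best P0=NH0 P1=- P2=NH0
Op 6: best P0=NH0 P1=NH2 P2=NH0
Op 7: best P0=NH2 P1=NH2 P2=NH0
Op 8: best P0=NH0 P1=NH2 P2=NH0
Op 9: best P0=NH0 P1=NH2 P2=NH0
Op 10: best P0=NH0 P1=NH2 P2=NH2
Op 11: best P0=NH0 P1=NH2 P2=NH2

Answer: P0:NH0 P1:NH2 P2:NH2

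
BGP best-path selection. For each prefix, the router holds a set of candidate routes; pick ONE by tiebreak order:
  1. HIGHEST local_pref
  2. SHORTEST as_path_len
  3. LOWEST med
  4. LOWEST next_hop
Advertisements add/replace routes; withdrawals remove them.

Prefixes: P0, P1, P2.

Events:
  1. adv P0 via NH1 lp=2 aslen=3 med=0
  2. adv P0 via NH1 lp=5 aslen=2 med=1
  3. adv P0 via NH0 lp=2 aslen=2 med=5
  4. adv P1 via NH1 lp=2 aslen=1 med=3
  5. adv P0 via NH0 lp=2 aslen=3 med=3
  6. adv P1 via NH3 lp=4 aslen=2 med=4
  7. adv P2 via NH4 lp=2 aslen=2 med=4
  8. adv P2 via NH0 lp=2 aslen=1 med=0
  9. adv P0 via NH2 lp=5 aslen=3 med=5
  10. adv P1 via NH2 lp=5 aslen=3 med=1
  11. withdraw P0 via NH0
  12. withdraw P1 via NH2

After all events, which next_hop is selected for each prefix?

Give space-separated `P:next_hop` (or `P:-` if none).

Op 1: best P0=NH1 P1=- P2=-
Op 2: best P0=NH1 P1=- P2=-
Op 3: best P0=NH1 P1=- P2=-
Op 4: best P0=NH1 P1=NH1 P2=-
Op 5: best P0=NH1 P1=NH1 P2=-
Op 6: best P0=NH1 P1=NH3 P2=-
Op 7: best P0=NH1 P1=NH3 P2=NH4
Op 8: best P0=NH1 P1=NH3 P2=NH0
Op 9: best P0=NH1 P1=NH3 P2=NH0
Op 10: best P0=NH1 P1=NH2 P2=NH0
Op 11: best P0=NH1 P1=NH2 P2=NH0
Op 12: best P0=NH1 P1=NH3 P2=NH0

Answer: P0:NH1 P1:NH3 P2:NH0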